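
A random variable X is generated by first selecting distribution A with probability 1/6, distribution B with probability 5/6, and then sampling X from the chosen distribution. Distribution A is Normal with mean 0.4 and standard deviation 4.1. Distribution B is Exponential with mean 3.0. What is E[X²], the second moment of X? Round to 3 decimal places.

For each component E[X²] = Var + (mean)², giving A: 16.97; B: 18.
Overall E[X²] = 0.166667·16.97 + 0.833333·18 = 17.8283.

17.828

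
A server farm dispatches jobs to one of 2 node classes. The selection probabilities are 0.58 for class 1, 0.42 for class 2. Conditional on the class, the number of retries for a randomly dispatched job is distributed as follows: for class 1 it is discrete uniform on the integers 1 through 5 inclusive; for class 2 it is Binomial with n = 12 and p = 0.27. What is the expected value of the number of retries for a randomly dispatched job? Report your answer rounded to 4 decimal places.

3.1008

Component means — 1: 3; 2: 3.24.
E[X] = 0.58·3 + 0.42·3.24 = 3.1008.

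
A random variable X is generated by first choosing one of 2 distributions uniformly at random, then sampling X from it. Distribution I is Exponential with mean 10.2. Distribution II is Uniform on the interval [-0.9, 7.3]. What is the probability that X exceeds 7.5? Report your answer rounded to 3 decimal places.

Conditional on each component, P(X > 7.5): I: 0.479364; II: 0.
By total probability, P(X > 7.5) = 0.5·0.479364 + 0.5·0 = 0.239682.

0.240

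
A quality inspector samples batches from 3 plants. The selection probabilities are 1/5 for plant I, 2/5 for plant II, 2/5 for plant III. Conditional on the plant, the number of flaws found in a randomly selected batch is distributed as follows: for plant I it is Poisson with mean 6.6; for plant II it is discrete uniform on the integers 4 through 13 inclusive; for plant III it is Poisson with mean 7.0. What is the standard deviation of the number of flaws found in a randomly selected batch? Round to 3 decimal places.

2.843

Per component, I: μ=6.6, E[X²]=50.16; II: μ=8.5, E[X²]=80.5; III: μ=7, E[X²]=56.
E[X] = 0.2·6.6 + 0.4·8.5 + 0.4·7 = 7.52.
E[X²] = 0.2·50.16 + 0.4·80.5 + 0.4·56 = 64.632.
Var(X) = E[X²] − (E[X])² = 64.632 − 56.5504 = 8.0816.
SD(X) = √8.0816 = 2.84282.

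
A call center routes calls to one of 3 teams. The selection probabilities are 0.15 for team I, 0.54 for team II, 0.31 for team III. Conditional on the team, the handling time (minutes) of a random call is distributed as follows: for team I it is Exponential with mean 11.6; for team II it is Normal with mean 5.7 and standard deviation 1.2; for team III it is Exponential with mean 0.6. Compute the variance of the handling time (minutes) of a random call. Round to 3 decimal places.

Per component, I: μ=11.6, E[X²]=269.12; II: μ=5.7, E[X²]=33.93; III: μ=0.6, E[X²]=0.72.
E[X] = 0.15·11.6 + 0.54·5.7 + 0.31·0.6 = 5.004.
E[X²] = 0.15·269.12 + 0.54·33.93 + 0.31·0.72 = 58.9134.
Var(X) = E[X²] − (E[X])² = 58.9134 − 25.04 = 33.8734.

33.873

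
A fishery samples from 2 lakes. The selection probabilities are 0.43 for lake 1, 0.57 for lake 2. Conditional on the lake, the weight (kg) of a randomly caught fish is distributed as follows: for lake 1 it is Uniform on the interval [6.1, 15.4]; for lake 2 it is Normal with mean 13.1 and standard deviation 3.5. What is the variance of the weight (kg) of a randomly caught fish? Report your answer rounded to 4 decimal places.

Per component, 1: μ=10.75, E[X²]=122.77; 2: μ=13.1, E[X²]=183.86.
E[X] = 0.43·10.75 + 0.57·13.1 = 12.0895.
E[X²] = 0.43·122.77 + 0.57·183.86 = 157.591.
Var(X) = E[X²] − (E[X])² = 157.591 − 146.156 = 11.4353.

11.4353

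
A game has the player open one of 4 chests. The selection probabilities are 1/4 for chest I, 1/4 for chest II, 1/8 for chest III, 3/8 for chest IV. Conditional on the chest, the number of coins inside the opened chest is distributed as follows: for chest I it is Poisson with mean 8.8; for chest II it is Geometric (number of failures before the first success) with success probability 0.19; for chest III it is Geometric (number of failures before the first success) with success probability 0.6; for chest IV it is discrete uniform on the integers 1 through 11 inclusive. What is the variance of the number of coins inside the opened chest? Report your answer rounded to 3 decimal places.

17.807

Per component, I: μ=8.8, E[X²]=86.24; II: μ=4.26316, E[X²]=40.6122; III: μ=0.666667, E[X²]=1.55556; IV: μ=6, E[X²]=46.
E[X] = 0.25·8.8 + 0.25·4.26316 + 0.125·0.666667 + 0.375·6 = 5.59912.
E[X²] = 0.25·86.24 + 0.25·40.6122 + 0.125·1.55556 + 0.375·46 = 49.1575.
Var(X) = E[X²] − (E[X])² = 49.1575 − 31.3502 = 17.8073.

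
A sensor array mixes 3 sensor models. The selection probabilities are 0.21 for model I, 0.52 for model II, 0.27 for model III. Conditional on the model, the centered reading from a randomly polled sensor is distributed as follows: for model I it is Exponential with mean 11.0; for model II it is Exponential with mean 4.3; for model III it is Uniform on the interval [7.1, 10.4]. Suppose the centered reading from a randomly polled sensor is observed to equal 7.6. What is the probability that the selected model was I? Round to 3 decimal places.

Likelihoods f(7.6 | ·): I: 0.0455564; II: 0.0397138; III: 0.30303.
Posterior ∝ prior × likelihood. Numerator for I: 0.21·0.0455564 = 0.00956684.
Normalizing constant: 0.21·0.0455564 + 0.52·0.0397138 + 0.27·0.30303 = 0.112036.
P(I | observation) = 0.00956684 / 0.112036 = 0.0853906.

0.085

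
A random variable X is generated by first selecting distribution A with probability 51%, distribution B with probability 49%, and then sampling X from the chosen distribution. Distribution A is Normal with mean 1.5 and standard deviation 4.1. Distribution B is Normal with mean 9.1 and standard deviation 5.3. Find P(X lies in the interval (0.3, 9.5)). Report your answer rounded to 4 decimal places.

Conditional on each component, P(0.3 < X < 9.5): A: 0.589602; B: 0.481661.
By total probability, P(0.3 < X < 9.5) = 0.51·0.589602 + 0.49·0.481661 = 0.536711.

0.5367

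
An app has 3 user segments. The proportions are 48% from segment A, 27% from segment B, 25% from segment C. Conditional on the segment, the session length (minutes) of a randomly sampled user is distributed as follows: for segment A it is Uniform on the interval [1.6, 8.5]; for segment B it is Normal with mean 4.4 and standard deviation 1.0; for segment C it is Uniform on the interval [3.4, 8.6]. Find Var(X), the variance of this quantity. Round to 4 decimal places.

Per component, A: μ=5.05, E[X²]=29.47; B: μ=4.4, E[X²]=20.36; C: μ=6, E[X²]=38.2533.
E[X] = 0.48·5.05 + 0.27·4.4 + 0.25·6 = 5.112.
E[X²] = 0.48·29.47 + 0.27·20.36 + 0.25·38.2533 = 29.2061.
Var(X) = E[X²] − (E[X])² = 29.2061 − 26.1325 = 3.07359.

3.0736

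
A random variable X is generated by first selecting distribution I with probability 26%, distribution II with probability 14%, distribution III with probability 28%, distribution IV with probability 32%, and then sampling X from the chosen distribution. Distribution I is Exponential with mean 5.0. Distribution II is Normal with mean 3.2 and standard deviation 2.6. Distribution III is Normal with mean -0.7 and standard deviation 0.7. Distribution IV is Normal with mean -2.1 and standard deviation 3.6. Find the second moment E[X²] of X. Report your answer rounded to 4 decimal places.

21.2128

For each component E[X²] = Var + (mean)², giving I: 50; II: 17; III: 0.98; IV: 17.37.
Overall E[X²] = 0.26·50 + 0.14·17 + 0.28·0.98 + 0.32·17.37 = 21.2128.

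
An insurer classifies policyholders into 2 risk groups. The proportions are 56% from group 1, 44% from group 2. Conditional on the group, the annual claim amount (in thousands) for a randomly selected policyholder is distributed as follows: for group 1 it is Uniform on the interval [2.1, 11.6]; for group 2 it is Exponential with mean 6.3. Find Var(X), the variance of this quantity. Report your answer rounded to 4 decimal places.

21.7498

Per component, 1: μ=6.85, E[X²]=54.4433; 2: μ=6.3, E[X²]=79.38.
E[X] = 0.56·6.85 + 0.44·6.3 = 6.608.
E[X²] = 0.56·54.4433 + 0.44·79.38 = 65.4155.
Var(X) = E[X²] − (E[X])² = 65.4155 − 43.6657 = 21.7498.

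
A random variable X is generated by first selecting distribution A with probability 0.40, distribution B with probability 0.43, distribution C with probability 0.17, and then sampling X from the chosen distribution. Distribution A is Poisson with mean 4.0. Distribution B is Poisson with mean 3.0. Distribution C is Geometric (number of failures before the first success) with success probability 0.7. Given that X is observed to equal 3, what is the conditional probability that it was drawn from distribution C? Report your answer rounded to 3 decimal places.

Likelihoods P(X=3 | ·): A: 0.195367; B: 0.224042; C: 0.0189.
Posterior ∝ prior × likelihood. Numerator for C: 0.17·0.0189 = 0.003213.
Normalizing constant: 0.4·0.195367 + 0.43·0.224042 + 0.17·0.0189 = 0.177698.
P(C | observation) = 0.003213 / 0.177698 = 0.0180813.

0.018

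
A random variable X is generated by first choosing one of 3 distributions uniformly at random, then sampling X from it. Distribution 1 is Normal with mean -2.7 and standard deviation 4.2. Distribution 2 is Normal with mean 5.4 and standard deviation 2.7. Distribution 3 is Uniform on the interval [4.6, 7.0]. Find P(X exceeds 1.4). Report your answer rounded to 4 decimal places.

Conditional on each component, P(X > 1.4): 1: 0.164485; 2: 0.930761; 3: 1.
By total probability, P(X > 1.4) = 0.333333·0.164485 + 0.333333·0.930761 + 0.333333·1 = 0.698415.

0.6984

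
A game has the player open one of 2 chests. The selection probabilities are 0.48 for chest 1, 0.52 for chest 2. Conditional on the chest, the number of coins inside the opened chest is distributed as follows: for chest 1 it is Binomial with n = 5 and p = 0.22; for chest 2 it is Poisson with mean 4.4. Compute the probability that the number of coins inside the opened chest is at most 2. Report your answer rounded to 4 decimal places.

0.5405

Conditional on each chest, P(X ≤ 2): 1: 0.925566; 2: 0.185142.
By total probability, P(X ≤ 2) = 0.48·0.925566 + 0.52·0.185142 = 0.540546.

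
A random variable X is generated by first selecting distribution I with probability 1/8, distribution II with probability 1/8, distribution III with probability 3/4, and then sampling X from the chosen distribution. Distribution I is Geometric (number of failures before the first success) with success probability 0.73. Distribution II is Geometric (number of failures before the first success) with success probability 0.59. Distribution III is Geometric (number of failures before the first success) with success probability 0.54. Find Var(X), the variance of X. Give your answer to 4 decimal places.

Per component, I: μ=0.369863, E[X²]=0.64346; II: μ=0.694915, E[X²]=1.66073; III: μ=0.851852, E[X²]=2.30316.
E[X] = 0.125·0.369863 + 0.125·0.694915 + 0.75·0.851852 = 0.771986.
E[X²] = 0.125·0.64346 + 0.125·1.66073 + 0.75·2.30316 = 2.01539.
Var(X) = E[X²] − (E[X])² = 2.01539 − 0.595963 = 1.41943.

1.4194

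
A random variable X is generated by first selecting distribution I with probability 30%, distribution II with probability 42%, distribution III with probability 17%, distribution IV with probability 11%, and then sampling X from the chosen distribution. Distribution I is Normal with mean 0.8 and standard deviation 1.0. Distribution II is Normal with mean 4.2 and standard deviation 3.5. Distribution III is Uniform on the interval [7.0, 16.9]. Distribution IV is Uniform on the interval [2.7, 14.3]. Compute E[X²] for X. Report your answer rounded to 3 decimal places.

For each component E[X²] = Var + (mean)², giving I: 1.64; II: 29.89; III: 150.97; IV: 83.4633.
Overall E[X²] = 0.3·1.64 + 0.42·29.89 + 0.17·150.97 + 0.11·83.4633 = 47.8917.

47.892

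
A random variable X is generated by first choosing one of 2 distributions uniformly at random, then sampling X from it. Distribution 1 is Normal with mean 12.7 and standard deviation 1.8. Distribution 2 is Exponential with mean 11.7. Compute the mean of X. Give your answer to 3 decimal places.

Component means — 1: 12.7; 2: 11.7.
E[X] = 0.5·12.7 + 0.5·11.7 = 12.2.

12.200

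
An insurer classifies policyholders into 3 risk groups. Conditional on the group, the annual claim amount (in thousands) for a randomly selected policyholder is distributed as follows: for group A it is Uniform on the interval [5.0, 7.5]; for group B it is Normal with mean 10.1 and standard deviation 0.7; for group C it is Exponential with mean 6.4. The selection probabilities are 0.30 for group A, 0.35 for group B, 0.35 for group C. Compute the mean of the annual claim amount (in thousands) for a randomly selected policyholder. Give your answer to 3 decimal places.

Component means — A: 6.25; B: 10.1; C: 6.4.
E[X] = 0.3·6.25 + 0.35·10.1 + 0.35·6.4 = 7.65.

7.650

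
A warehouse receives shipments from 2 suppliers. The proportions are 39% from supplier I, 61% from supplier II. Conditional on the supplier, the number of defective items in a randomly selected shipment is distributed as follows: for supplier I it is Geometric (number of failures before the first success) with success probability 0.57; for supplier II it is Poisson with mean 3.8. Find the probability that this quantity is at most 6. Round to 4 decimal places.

Conditional on each supplier, P(X ≤ 6): I: 0.997282; II: 0.909108.
By total probability, P(X ≤ 6) = 0.39·0.997282 + 0.61·0.909108 = 0.943496.

0.9435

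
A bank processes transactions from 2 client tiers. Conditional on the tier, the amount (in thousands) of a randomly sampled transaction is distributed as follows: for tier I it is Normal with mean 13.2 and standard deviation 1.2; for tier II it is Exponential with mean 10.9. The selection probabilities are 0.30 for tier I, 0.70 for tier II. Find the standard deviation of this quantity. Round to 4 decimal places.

Per component, I: μ=13.2, E[X²]=175.68; II: μ=10.9, E[X²]=237.62.
E[X] = 0.3·13.2 + 0.7·10.9 = 11.59.
E[X²] = 0.3·175.68 + 0.7·237.62 = 219.038.
Var(X) = E[X²] − (E[X])² = 219.038 − 134.328 = 84.7099.
SD(X) = √84.7099 = 9.2038.

9.2038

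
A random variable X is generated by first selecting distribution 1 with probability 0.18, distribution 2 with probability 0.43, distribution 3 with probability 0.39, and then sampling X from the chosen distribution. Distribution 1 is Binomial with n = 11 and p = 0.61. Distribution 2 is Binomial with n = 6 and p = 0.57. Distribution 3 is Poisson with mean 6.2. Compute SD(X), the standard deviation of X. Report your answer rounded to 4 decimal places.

2.3819

Per component, 1: μ=6.71, E[X²]=47.641; 2: μ=3.42, E[X²]=13.167; 3: μ=6.2, E[X²]=44.64.
E[X] = 0.18·6.71 + 0.43·3.42 + 0.39·6.2 = 5.0964.
E[X²] = 0.18·47.641 + 0.43·13.167 + 0.39·44.64 = 31.6468.
Var(X) = E[X²] − (E[X])² = 31.6468 − 25.9733 = 5.6735.
SD(X) = √5.6735 = 2.38191.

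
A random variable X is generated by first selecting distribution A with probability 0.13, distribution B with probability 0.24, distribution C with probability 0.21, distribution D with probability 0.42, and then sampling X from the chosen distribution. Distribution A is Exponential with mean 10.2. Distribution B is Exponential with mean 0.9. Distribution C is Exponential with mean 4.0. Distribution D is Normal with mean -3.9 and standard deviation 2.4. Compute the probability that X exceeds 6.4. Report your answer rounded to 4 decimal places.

0.1120

Conditional on each component, P(X > 6.4): A: 0.533951; B: 0.000815988; C: 0.201897; D: 8.86685e-06.
By total probability, P(X > 6.4) = 0.13·0.533951 + 0.24·0.000815988 + 0.21·0.201897 + 0.42·8.86685e-06 = 0.112011.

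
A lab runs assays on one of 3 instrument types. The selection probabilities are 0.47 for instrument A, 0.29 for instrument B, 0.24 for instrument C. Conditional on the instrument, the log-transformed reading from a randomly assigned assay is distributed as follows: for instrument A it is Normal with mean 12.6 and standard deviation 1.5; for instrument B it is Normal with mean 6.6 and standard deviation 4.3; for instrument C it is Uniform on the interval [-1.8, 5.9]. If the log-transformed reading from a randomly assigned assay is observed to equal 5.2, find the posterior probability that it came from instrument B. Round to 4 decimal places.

0.4501

Likelihoods f(5.2 | ·): A: 1.38019e-06; B: 0.087988; C: 0.12987.
Posterior ∝ prior × likelihood. Numerator for B: 0.29·0.087988 = 0.0255165.
Normalizing constant: 0.47·1.38019e-06 + 0.29·0.087988 + 0.24·0.12987 = 0.056686.
P(B | observation) = 0.0255165 / 0.056686 = 0.450138.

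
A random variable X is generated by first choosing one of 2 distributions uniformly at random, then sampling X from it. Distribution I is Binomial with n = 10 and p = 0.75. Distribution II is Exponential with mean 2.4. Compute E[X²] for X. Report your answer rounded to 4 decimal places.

34.8225

For each component E[X²] = Var + (mean)², giving I: 58.125; II: 11.52.
Overall E[X²] = 0.5·58.125 + 0.5·11.52 = 34.8225.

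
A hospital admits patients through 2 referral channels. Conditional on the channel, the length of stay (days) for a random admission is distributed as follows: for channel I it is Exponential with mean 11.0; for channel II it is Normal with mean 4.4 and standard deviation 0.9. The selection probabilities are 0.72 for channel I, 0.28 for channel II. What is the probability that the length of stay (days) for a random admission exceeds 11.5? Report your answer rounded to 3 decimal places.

0.253

Conditional on each channel, P(X > 11.5): I: 0.351532; II: 1.55431e-15.
By total probability, P(X > 11.5) = 0.72·0.351532 + 0.28·1.55431e-15 = 0.253103.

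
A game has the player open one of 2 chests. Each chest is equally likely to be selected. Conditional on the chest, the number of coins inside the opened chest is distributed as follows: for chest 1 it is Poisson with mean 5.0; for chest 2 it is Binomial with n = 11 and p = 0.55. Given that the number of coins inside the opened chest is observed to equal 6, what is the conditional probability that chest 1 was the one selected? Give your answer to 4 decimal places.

Likelihoods P(X=6 | ·): 1: 0.146223; 2: 0.235983.
Posterior ∝ prior × likelihood. Numerator for 1: 0.5·0.146223 = 0.0731114.
Normalizing constant: 0.5·0.146223 + 0.5·0.235983 = 0.191103.
P(1 | observation) = 0.0731114 / 0.191103 = 0.382576.

0.3826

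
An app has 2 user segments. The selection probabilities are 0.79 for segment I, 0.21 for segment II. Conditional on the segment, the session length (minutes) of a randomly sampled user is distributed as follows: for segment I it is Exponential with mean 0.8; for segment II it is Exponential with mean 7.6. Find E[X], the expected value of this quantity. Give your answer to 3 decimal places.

2.228

Component means — I: 0.8; II: 7.6.
E[X] = 0.79·0.8 + 0.21·7.6 = 2.228.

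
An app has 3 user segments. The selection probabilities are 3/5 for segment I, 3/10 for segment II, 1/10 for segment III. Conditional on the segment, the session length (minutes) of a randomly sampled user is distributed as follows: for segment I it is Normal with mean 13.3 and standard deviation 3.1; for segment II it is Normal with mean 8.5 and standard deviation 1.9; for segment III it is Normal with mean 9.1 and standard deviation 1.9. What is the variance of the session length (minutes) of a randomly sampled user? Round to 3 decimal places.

Per component, I: μ=13.3, E[X²]=186.5; II: μ=8.5, E[X²]=75.86; III: μ=9.1, E[X²]=86.42.
E[X] = 0.6·13.3 + 0.3·8.5 + 0.1·9.1 = 11.44.
E[X²] = 0.6·186.5 + 0.3·75.86 + 0.1·86.42 = 143.3.
Var(X) = E[X²] − (E[X])² = 143.3 − 130.874 = 12.4264.

12.426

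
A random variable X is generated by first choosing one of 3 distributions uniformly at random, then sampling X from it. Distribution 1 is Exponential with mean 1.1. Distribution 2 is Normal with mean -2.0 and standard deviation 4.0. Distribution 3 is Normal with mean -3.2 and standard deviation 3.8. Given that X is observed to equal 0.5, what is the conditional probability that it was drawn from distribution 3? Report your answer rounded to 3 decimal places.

0.090

Likelihoods f(0.5 | ·): 1: 0.577033; 2: 0.0820402; 3: 0.0653518.
Posterior ∝ prior × likelihood. Numerator for 3: 0.333333·0.0653518 = 0.0217839.
Normalizing constant: 0.333333·0.577033 + 0.333333·0.0820402 + 0.333333·0.0653518 = 0.241475.
P(3 | observation) = 0.0217839 / 0.241475 = 0.090212.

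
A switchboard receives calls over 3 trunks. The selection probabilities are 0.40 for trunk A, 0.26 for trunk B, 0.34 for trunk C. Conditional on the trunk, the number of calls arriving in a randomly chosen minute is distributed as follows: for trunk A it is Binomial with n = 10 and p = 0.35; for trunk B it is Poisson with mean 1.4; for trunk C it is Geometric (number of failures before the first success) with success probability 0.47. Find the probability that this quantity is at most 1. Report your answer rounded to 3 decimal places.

0.433

Conditional on each trunk, P(X ≤ 1): A: 0.0859544; B: 0.591833; C: 0.7191.
By total probability, P(X ≤ 1) = 0.4·0.0859544 + 0.26·0.591833 + 0.34·0.7191 = 0.432752.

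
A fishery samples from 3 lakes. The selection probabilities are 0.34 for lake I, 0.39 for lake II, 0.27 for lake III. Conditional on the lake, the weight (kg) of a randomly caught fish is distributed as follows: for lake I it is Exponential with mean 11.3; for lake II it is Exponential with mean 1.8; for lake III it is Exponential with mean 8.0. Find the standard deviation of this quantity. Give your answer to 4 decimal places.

8.8867

Per component, I: μ=11.3, E[X²]=255.38; II: μ=1.8, E[X²]=6.48; III: μ=8, E[X²]=128.
E[X] = 0.34·11.3 + 0.39·1.8 + 0.27·8 = 6.704.
E[X²] = 0.34·255.38 + 0.39·6.48 + 0.27·128 = 123.916.
Var(X) = E[X²] − (E[X])² = 123.916 − 44.9436 = 78.9728.
SD(X) = √78.9728 = 8.88666.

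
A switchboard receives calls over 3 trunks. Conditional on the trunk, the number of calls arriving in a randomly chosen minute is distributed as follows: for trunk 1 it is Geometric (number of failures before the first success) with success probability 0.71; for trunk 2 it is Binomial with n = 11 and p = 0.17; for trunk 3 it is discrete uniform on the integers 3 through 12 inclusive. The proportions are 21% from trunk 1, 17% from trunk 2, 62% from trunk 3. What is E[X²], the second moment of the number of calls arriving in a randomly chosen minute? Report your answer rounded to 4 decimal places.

41.0042

For each component E[X²] = Var + (mean)², giving 1: 0.742115; 2: 5.049; 3: 64.5.
Overall E[X²] = 0.21·0.742115 + 0.17·5.049 + 0.62·64.5 = 41.0042.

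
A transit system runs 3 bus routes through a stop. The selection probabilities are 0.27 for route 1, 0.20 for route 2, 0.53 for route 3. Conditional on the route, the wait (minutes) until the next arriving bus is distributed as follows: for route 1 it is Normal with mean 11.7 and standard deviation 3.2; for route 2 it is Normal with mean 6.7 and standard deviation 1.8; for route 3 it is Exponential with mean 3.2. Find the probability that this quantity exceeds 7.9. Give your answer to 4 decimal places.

Conditional on each route, P(X > 7.9): 1: 0.882485; 2: 0.252493; 3: 0.0846907.
By total probability, P(X > 7.9) = 0.27·0.882485 + 0.2·0.252493 + 0.53·0.0846907 = 0.333655.

0.3337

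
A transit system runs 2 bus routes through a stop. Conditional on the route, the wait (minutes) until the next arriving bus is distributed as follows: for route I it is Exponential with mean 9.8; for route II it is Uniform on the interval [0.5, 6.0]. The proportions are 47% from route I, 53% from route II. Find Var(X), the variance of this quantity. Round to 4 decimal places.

57.1619

Per component, I: μ=9.8, E[X²]=192.08; II: μ=3.25, E[X²]=13.0833.
E[X] = 0.47·9.8 + 0.53·3.25 = 6.3285.
E[X²] = 0.47·192.08 + 0.53·13.0833 = 97.2118.
Var(X) = E[X²] − (E[X])² = 97.2118 − 40.0499 = 57.1619.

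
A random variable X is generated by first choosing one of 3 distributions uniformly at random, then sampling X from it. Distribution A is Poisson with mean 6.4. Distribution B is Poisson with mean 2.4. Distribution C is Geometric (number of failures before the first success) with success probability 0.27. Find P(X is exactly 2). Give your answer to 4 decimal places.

0.1464

Conditional on each component, P(X = 2): A: 0.0340287; B: 0.261268; C: 0.143883.
By total probability, P(X = 2) = 0.333333·0.0340287 + 0.333333·0.261268 + 0.333333·0.143883 = 0.146393.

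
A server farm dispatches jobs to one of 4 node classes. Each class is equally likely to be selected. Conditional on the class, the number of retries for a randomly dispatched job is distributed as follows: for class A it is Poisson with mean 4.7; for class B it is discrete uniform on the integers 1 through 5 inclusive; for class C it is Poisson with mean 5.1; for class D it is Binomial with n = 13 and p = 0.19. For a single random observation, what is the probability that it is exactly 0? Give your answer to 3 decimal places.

0.020

Conditional on each class, P(X = 0): A: 0.00909528; B: 0; C: 0.00609675; D: 0.0646108.
By total probability, P(X = 0) = 0.25·0.00909528 + 0.25·0 + 0.25·0.00609675 + 0.25·0.0646108 = 0.0199507.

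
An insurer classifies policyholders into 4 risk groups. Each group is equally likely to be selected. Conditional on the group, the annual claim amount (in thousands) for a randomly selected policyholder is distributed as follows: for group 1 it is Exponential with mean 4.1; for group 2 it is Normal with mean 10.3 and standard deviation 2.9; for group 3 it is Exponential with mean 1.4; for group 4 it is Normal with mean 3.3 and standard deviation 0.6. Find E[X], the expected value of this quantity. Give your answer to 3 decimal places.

4.775

Component means — 1: 4.1; 2: 10.3; 3: 1.4; 4: 3.3.
E[X] = 0.25·4.1 + 0.25·10.3 + 0.25·1.4 + 0.25·3.3 = 4.775.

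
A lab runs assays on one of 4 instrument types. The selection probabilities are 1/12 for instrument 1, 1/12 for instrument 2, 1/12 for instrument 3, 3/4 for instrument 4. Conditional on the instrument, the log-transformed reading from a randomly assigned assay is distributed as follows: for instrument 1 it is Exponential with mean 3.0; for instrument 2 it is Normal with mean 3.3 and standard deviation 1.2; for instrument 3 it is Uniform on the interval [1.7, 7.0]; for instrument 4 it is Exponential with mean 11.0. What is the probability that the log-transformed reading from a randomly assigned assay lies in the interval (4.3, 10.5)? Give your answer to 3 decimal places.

Conditional on each instrument, P(4.3 < X < 10.5): 1: 0.208315; 2: 0.202328; 3: 0.509434; 4: 0.291455.
By total probability, P(4.3 < X < 10.5) = 0.0833333·0.208315 + 0.0833333·0.202328 + 0.0833333·0.509434 + 0.75·0.291455 = 0.295264.

0.295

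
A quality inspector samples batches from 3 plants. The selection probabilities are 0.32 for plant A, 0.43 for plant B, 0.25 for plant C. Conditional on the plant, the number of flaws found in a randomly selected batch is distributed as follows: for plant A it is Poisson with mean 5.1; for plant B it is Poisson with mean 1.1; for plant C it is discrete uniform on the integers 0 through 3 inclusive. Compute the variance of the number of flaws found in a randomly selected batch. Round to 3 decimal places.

Per component, A: μ=5.1, E[X²]=31.11; B: μ=1.1, E[X²]=2.31; C: μ=1.5, E[X²]=3.5.
E[X] = 0.32·5.1 + 0.43·1.1 + 0.25·1.5 = 2.48.
E[X²] = 0.32·31.11 + 0.43·2.31 + 0.25·3.5 = 11.8235.
Var(X) = E[X²] − (E[X])² = 11.8235 − 6.1504 = 5.6731.

5.673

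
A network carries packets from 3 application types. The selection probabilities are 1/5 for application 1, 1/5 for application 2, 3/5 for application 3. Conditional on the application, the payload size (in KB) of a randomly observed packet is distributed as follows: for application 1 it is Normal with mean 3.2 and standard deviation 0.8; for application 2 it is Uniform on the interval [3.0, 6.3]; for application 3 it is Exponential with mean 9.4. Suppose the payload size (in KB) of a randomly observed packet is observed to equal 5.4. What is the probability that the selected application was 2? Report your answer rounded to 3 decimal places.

0.613

Likelihoods f(5.4 | ·): 1: 0.011367; 2: 0.30303; 3: 0.0598941.
Posterior ∝ prior × likelihood. Numerator for 2: 0.2·0.30303 = 0.0606061.
Normalizing constant: 0.2·0.011367 + 0.2·0.30303 + 0.6·0.0598941 = 0.0988159.
P(2 | observation) = 0.0606061 / 0.0988159 = 0.613323.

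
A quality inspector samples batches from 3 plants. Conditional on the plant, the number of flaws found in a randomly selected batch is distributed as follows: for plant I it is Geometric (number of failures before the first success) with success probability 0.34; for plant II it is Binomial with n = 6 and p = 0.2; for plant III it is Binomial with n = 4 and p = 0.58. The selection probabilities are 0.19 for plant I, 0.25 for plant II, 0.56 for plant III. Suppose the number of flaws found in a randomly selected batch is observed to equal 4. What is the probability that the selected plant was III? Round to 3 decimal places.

0.797

Likelihoods P(X=4 | ·): I: 0.0645141; II: 0.01536; III: 0.113165.
Posterior ∝ prior × likelihood. Numerator for III: 0.56·0.113165 = 0.0633724.
Normalizing constant: 0.19·0.0645141 + 0.25·0.01536 + 0.56·0.113165 = 0.0794701.
P(III | observation) = 0.0633724 / 0.0794701 = 0.797437.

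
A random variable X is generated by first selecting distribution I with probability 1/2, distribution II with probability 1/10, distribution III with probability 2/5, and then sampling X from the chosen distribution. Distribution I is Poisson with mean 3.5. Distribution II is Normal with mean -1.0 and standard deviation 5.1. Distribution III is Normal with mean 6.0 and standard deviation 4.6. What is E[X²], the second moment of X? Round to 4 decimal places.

33.4400

For each component E[X²] = Var + (mean)², giving I: 15.75; II: 27.01; III: 57.16.
Overall E[X²] = 0.5·15.75 + 0.1·27.01 + 0.4·57.16 = 33.44.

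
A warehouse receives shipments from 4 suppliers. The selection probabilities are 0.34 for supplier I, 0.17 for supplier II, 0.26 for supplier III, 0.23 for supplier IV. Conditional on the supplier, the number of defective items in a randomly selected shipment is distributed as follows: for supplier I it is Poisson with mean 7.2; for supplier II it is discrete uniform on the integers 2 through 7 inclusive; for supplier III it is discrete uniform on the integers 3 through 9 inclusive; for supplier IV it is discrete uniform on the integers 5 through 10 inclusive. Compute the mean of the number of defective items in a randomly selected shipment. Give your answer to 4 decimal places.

6.4980

Component means — I: 7.2; II: 4.5; III: 6; IV: 7.5.
E[X] = 0.34·7.2 + 0.17·4.5 + 0.26·6 + 0.23·7.5 = 6.498.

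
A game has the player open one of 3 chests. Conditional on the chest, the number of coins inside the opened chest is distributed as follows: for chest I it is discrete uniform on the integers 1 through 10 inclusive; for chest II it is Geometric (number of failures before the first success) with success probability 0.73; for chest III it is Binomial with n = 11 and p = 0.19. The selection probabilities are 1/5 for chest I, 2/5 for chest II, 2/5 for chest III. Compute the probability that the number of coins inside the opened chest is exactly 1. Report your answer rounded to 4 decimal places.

0.2005

Conditional on each chest, P(X = 1): I: 0.1; II: 0.1971; III: 0.254095.
By total probability, P(X = 1) = 0.2·0.1 + 0.4·0.1971 + 0.4·0.254095 = 0.200478.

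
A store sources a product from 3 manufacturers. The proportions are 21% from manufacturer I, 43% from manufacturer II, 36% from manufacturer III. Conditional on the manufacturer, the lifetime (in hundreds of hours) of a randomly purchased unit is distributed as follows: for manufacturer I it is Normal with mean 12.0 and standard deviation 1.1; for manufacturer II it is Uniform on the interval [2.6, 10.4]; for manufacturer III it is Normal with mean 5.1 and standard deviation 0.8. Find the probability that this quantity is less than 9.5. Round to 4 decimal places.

Conditional on each manufacturer, P(X < 9.5): I: 0.0115213; II: 0.884615; III: 1.
By total probability, P(X < 9.5) = 0.21·0.0115213 + 0.43·0.884615 + 0.36·1 = 0.742804.

0.7428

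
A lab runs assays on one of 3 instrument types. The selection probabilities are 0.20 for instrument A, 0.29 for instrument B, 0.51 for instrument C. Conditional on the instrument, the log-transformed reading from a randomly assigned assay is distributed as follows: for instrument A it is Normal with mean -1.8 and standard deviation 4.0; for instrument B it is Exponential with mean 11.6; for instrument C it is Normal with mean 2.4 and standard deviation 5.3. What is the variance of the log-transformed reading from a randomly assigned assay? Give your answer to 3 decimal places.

Per component, A: μ=-1.8, E[X²]=19.24; B: μ=11.6, E[X²]=269.12; C: μ=2.4, E[X²]=33.85.
E[X] = 0.2·-1.8 + 0.29·11.6 + 0.51·2.4 = 4.228.
E[X²] = 0.2·19.24 + 0.29·269.12 + 0.51·33.85 = 99.1563.
Var(X) = E[X²] − (E[X])² = 99.1563 − 17.876 = 81.2803.

81.280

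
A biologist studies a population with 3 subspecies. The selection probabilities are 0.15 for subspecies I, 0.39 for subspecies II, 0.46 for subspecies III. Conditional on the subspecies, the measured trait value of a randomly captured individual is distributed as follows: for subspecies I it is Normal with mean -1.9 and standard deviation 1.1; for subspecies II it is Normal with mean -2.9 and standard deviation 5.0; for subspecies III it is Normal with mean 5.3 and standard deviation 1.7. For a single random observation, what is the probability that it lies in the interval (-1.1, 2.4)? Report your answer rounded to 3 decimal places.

0.139

Conditional on each subspecies, P(-1.1 < X < 2.4): I: 0.233483; II: 0.214851; III: 0.0439316.
By total probability, P(-1.1 < X < 2.4) = 0.15·0.233483 + 0.39·0.214851 + 0.46·0.0439316 = 0.139023.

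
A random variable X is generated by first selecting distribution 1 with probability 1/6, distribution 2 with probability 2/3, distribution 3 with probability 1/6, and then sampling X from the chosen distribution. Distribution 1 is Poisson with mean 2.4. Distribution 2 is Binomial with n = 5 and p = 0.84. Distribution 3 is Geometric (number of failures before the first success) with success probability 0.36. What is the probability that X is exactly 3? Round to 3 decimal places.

Conditional on each component, P(X = 3): 1: 0.209014; 2: 0.151732; 3: 0.0943718.
By total probability, P(X = 3) = 0.166667·0.209014 + 0.666667·0.151732 + 0.166667·0.0943718 = 0.151719.

0.152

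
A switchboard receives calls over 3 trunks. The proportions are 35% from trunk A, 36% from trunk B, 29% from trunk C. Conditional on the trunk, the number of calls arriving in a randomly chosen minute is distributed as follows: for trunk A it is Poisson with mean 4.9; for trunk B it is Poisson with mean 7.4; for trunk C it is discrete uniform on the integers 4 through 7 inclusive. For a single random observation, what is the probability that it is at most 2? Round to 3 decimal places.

0.055

Conditional on each trunk, P(X ≤ 2): A: 0.133331; B: 0.0218706; C: 0.
By total probability, P(X ≤ 2) = 0.35·0.133331 + 0.36·0.0218706 + 0.29·0 = 0.0545393.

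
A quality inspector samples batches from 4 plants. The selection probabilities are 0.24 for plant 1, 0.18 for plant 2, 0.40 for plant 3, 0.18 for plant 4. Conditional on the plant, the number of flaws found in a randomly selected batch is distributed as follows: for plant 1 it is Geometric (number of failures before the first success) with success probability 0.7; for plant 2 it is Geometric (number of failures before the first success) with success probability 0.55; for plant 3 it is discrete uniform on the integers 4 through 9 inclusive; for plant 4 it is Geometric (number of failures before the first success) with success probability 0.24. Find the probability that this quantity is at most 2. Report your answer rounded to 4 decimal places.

Conditional on each plant, P(X ≤ 2): 1: 0.973; 2: 0.908875; 3: 0; 4: 0.561024.
By total probability, P(X ≤ 2) = 0.24·0.973 + 0.18·0.908875 + 0.4·0 + 0.18·0.561024 = 0.498102.

0.4981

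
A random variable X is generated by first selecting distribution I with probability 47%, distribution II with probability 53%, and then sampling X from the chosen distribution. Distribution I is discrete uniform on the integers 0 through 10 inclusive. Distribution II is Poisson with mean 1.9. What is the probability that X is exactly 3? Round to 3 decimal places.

0.133

Conditional on each component, P(X = 3): I: 0.0909091; II: 0.170982.
By total probability, P(X = 3) = 0.47·0.0909091 + 0.53·0.170982 = 0.133348.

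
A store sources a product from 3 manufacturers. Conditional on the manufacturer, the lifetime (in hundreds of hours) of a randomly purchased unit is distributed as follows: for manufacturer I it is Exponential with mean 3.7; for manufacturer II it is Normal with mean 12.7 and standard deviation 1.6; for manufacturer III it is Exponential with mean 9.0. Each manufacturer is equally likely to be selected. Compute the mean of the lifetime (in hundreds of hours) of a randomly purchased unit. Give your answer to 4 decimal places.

Component means — I: 3.7; II: 12.7; III: 9.
E[X] = 0.333333·3.7 + 0.333333·12.7 + 0.333333·9 = 8.46667.

8.4667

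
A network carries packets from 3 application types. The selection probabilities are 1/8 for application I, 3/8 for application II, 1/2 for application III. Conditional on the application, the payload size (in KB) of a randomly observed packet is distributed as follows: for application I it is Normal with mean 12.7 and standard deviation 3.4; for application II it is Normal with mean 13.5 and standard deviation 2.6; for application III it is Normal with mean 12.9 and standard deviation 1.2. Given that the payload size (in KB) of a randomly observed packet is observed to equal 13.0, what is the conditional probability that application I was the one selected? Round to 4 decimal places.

0.0617

Likelihoods f(13.0 | ·): I: 0.11688; II: 0.150628; III: 0.3313.
Posterior ∝ prior × likelihood. Numerator for I: 0.125·0.11688 = 0.01461.
Normalizing constant: 0.125·0.11688 + 0.375·0.150628 + 0.5·0.3313 = 0.236745.
P(I | observation) = 0.01461 / 0.236745 = 0.0617119.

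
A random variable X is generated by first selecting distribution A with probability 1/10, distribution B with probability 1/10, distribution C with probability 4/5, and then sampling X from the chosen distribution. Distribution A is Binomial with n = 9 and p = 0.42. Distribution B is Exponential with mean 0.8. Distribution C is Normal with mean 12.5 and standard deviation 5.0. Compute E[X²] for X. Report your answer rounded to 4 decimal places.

For each component E[X²] = Var + (mean)², giving A: 16.4808; B: 1.28; C: 181.25.
Overall E[X²] = 0.1·16.4808 + 0.1·1.28 + 0.8·181.25 = 146.776.

146.7761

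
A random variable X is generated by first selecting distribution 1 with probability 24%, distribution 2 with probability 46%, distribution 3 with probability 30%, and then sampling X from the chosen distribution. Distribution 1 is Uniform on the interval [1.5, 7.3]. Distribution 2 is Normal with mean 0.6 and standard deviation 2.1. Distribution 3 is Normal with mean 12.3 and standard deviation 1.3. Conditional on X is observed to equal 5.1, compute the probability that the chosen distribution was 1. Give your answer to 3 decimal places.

0.825

Likelihoods f(5.1 | ·): 1: 0.172414; 2: 0.0191243; 3: 6.69995e-08.
Posterior ∝ prior × likelihood. Numerator for 1: 0.24·0.172414 = 0.0413793.
Normalizing constant: 0.24·0.172414 + 0.46·0.0191243 + 0.3·6.69995e-08 = 0.0501765.
P(1 | observation) = 0.0413793 / 0.0501765 = 0.824675.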